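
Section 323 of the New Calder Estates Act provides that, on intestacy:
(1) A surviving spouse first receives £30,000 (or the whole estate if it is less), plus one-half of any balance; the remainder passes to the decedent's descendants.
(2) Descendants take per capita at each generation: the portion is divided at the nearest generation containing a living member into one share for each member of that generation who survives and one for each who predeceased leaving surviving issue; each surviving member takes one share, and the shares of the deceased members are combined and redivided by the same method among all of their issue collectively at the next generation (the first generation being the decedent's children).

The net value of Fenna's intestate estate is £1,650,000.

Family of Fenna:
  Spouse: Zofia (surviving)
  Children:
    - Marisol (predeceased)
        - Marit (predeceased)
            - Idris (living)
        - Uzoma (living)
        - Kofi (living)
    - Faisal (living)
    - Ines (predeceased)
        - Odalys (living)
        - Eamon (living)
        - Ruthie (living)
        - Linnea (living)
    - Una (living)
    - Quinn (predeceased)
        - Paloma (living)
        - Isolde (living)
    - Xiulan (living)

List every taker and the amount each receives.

Zofia first takes £30,000, leaving a balance of £1,620,000. Zofia then takes one-half of the balance (£810,000), for a total of £840,000. The remaining £810,000 passes to the descendants.
The descendants' portion (£810,000) is divided at the children's generation into 6 shares of £135,000. Faisal, Una, and Xiulan each take £135,000. The 3 shares of the deceased (Marisol, Ines, and Quinn) are combined into a pool of £405,000.
That pool (£405,000) is divided at the grandchildren's generation into 9 shares of £45,000. Uzoma, Kofi, Odalys, Eamon, Ruthie, Linnea, Paloma, and Isolde each take £45,000. The remaining share for the deceased Marit (£45,000) is carried to the next generation.
That pool (£45,000) passes entirely to Idris, the sole taker at the great-grandchildren's generation.

Zofia: £840,000; Idris: £45,000; Uzoma: £45,000; Kofi: £45,000; Faisal: £135,000; Odalys: £45,000; Eamon: £45,000; Ruthie: £45,000; Linnea: £45,000; Una: £135,000; Paloma: £45,000; Isolde: £45,000; Xiulan: £135,000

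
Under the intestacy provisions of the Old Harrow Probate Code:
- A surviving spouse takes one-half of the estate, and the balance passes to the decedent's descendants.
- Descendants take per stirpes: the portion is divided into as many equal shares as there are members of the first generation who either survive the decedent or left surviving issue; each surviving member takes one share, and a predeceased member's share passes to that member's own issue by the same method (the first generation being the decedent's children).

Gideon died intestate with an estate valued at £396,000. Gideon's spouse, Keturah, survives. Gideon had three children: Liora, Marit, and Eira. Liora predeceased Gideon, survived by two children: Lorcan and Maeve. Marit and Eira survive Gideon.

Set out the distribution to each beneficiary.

Keturah takes one-half of £396,000 = £198,000. The remaining £198,000 passes to the descendants.
The descendants' portion (£198,000) is divided into 3 shares of £66,000: Marit and Eira each take £66,000; Liora's £66,000 share passes to Liora's issue.
Liora's share (£66,000) is divided into 2 shares of £33,000: Lorcan and Maeve each take £33,000.

Keturah: £198,000; Lorcan: £33,000; Maeve: £33,000; Marit: £66,000; Eira: £66,000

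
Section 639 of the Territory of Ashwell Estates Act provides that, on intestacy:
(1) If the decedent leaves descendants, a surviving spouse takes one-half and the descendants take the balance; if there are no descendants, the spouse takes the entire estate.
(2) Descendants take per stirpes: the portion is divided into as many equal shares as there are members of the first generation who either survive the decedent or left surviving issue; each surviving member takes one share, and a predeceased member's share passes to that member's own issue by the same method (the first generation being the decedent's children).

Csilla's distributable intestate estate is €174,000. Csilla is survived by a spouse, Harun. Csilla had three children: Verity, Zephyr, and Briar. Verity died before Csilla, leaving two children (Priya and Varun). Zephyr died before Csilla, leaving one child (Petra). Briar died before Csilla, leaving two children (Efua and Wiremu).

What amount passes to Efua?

Harun takes one-half of €174,000 = €87,000. The remaining €87,000 passes to the descendants.
The descendants' portion (€87,000) is divided into 3 shares of €29,000: Verity's €29,000 share passes to Verity's issue; Zephyr's €29,000 share passes to Zephyr's issue; Briar's €29,000 share passes to Briar's issue.
Verity's share (€29,000) is divided into 2 shares of €14,500: Priya and Varun each take €14,500.
Zephyr's share (€29,000) passes entirely to Petra.
Briar's share (€29,000) is divided into 2 shares of €14,500: Efua and Wiremu each take €14,500.

Efua receives €14,500.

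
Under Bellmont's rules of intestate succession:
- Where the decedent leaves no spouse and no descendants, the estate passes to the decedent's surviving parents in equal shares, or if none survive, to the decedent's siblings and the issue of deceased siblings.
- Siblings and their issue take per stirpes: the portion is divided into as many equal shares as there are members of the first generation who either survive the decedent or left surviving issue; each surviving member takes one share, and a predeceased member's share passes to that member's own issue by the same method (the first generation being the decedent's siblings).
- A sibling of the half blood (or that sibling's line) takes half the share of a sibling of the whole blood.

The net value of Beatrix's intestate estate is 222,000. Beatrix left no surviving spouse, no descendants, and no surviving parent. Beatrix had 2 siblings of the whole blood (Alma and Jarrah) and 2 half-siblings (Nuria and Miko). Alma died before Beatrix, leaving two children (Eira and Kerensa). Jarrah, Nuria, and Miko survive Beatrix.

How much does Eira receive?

The entire 222,000 passes to the siblings and their issue.
Counting each half-blood sibling's line as half a unit, there are 3 units in 222,000, so one unit is 74,000. Whole-blood lines (Alma and Jarrah) take 74,000 each; half-blood lines (Nuria and Miko) take 37,000 each.
Alma's share (74,000) is divided into 2 shares of 37,000: Eira and Kerensa each take 37,000.

Eira receives 37,000.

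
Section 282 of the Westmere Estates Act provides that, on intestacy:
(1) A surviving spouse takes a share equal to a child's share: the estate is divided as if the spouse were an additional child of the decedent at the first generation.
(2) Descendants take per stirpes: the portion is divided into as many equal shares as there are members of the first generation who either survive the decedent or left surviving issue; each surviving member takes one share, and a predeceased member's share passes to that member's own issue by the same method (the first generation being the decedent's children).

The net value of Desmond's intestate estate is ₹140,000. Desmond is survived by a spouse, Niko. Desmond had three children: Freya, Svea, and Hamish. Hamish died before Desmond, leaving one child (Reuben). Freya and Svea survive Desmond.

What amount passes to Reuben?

The spouse counts as an additional share at the children's level, so there are 4 primary shares of ₹35,000. Niko takes one such share (₹35,000).
The children's combined portion (₹105,000) is divided into 3 shares of ₹35,000: Freya and Svea each take ₹35,000; Hamish's ₹35,000 share passes to Hamish's issue.
Hamish's share (₹35,000) passes entirely to Reuben.

Reuben receives ₹35,000.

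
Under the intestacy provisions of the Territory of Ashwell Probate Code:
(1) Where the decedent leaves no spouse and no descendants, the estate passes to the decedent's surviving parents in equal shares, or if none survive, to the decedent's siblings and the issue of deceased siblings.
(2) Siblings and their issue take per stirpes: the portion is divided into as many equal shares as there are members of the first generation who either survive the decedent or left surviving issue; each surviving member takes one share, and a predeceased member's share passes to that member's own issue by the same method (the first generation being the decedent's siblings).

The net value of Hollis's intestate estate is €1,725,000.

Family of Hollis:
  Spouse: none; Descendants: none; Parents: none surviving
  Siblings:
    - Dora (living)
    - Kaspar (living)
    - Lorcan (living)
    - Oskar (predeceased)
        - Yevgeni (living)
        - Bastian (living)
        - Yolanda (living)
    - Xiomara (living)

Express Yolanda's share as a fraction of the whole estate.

Yolanda receives 1/15 of the estate.

The entire €1,725,000 passes to the siblings and their issue.
That amount (€1,725,000) is divided into 5 shares of €345,000: Dora, Kaspar, Lorcan, and Xiomara each take €345,000; Oskar's €345,000 share passes to Oskar's issue.
Oskar's share (€345,000) is divided into 3 shares of €115,000: Yevgeni, Bastian, and Yolanda each take €115,000.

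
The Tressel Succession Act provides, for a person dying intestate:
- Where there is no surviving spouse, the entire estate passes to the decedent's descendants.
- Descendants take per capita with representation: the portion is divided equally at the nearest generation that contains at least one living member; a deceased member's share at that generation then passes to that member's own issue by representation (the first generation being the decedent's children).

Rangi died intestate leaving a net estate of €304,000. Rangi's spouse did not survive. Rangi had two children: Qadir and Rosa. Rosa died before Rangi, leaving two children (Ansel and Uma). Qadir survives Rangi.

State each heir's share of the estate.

The entire €304,000 passes to the descendants.
That amount (€304,000) is divided into 2 shares of €152,000: Qadir takes €152,000; Rosa's €152,000 share passes to Rosa's issue.
Rosa's share (€152,000) is divided into 2 shares of €76,000: Ansel and Uma each take €76,000.

Qadir: €152,000; Ansel: €76,000; Uma: €76,000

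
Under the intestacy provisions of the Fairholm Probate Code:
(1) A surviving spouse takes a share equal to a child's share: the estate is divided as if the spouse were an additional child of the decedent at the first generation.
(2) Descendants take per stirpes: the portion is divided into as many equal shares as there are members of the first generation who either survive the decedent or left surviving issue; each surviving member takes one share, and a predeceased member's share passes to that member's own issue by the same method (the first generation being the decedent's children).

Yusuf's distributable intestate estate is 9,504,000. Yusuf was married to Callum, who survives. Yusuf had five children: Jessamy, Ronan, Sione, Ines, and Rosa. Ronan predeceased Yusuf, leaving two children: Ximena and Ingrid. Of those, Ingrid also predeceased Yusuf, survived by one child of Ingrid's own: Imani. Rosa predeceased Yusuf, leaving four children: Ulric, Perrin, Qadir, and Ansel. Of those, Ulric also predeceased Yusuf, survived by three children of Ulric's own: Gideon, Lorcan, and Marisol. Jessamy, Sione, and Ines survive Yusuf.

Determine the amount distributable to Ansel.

Ansel receives 396,000.

The spouse counts as an additional share at the children's level, so there are 6 primary shares of 1,584,000. Callum takes one such share (1,584,000).
The children's combined portion (7,920,000) is divided into 5 shares of 1,584,000: Jessamy, Sione, and Ines each take 1,584,000; Ronan's 1,584,000 share passes to Ronan's issue; Rosa's 1,584,000 share passes to Rosa's issue.
Ronan's share (1,584,000) is divided into 2 shares of 792,000: Ximena takes 792,000; Ingrid's 792,000 share passes to Ingrid's issue.
Ingrid's share (792,000) passes entirely to Imani.
Rosa's share (1,584,000) is divided into 4 shares of 396,000: Perrin, Qadir, and Ansel each take 396,000; Ulric's 396,000 share passes to Ulric's issue.
Ulric's share (396,000) is divided into 3 shares of 132,000: Gideon, Lorcan, and Marisol each take 132,000.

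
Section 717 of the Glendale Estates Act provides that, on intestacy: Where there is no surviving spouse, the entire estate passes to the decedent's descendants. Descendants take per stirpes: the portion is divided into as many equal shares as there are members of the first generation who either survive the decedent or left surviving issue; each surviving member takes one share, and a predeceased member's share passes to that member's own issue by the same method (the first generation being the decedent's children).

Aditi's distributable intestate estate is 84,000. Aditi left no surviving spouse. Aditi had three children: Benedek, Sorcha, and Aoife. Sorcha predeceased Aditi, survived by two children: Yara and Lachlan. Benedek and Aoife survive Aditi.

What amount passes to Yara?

The entire 84,000 passes to the descendants.
That amount (84,000) is divided into 3 shares of 28,000: Benedek and Aoife each take 28,000; Sorcha's 28,000 share passes to Sorcha's issue.
Sorcha's share (28,000) is divided into 2 shares of 14,000: Yara and Lachlan each take 14,000.

Yara receives 14,000.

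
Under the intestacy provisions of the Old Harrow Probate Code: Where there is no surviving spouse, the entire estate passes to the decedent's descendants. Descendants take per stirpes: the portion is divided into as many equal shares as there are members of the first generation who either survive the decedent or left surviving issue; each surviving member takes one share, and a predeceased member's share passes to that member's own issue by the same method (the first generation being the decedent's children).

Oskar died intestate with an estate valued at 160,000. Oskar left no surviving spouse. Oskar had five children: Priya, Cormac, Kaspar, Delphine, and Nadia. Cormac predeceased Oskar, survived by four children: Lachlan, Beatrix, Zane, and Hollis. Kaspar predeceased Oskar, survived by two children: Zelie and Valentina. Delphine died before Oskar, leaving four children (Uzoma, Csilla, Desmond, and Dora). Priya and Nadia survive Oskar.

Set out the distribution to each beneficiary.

The entire 160,000 passes to the descendants.
That amount (160,000) is divided into 5 shares of 32,000: Priya and Nadia each take 32,000; Cormac's 32,000 share passes to Cormac's issue; Kaspar's 32,000 share passes to Kaspar's issue; Delphine's 32,000 share passes to Delphine's issue.
Cormac's share (32,000) is divided into 4 shares of 8,000: Lachlan, Beatrix, Zane, and Hollis each take 8,000.
Kaspar's share (32,000) is divided into 2 shares of 16,000: Zelie and Valentina each take 16,000.
Delphine's share (32,000) is divided into 4 shares of 8,000: Uzoma, Csilla, Desmond, and Dora each take 8,000.

Priya: 32,000; Lachlan: 8,000; Beatrix: 8,000; Zane: 8,000; Hollis: 8,000; Zelie: 16,000; Valentina: 16,000; Uzoma: 8,000; Csilla: 8,000; Desmond: 8,000; Dora: 8,000; Nadia: 32,000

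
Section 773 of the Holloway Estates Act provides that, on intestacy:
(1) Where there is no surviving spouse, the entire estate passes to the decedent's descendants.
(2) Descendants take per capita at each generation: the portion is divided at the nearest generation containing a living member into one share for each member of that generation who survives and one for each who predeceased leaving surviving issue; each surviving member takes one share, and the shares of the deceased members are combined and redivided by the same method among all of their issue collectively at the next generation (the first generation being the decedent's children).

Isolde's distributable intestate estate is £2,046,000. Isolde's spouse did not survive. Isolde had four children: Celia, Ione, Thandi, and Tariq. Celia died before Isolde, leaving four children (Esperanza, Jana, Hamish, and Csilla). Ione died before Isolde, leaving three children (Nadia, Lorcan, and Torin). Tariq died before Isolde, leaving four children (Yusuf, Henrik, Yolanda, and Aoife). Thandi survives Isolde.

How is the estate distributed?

Esperanza: £139,500; Jana: £139,500; Hamish: £139,500; Csilla: £139,500; Nadia: £139,500; Lorcan: £139,500; Torin: £139,500; Thandi: £511,500; Yusuf: £139,500; Henrik: £139,500; Yolanda: £139,500; Aoife: £139,500

The entire £2,046,000 passes to the descendants.
That amount (£2,046,000) is divided at the children's generation into 4 shares of £511,500. Thandi takes £511,500. The 3 shares of the deceased (Celia, Ione, and Tariq) are combined into a pool of £1,534,500.
That pool (£1,534,500) is divided at the grandchildren's generation equally among Esperanza, Jana, Hamish, Csilla, Nadia, Lorcan, Torin, Yusuf, Henrik, Yolanda, and Aoife: £139,500 each.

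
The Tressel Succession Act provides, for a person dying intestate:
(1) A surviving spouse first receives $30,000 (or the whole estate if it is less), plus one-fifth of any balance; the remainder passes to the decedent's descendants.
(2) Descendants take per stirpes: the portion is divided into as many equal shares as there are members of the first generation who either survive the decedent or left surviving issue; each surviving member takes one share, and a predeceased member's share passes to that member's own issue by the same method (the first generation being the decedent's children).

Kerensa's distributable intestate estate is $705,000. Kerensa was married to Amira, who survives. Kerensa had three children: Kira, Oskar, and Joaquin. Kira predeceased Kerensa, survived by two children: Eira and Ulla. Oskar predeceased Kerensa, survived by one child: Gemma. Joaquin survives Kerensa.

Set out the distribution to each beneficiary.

Amira: $165,000; Eira: $90,000; Ulla: $90,000; Gemma: $180,000; Joaquin: $180,000

Amira first takes $30,000, leaving a balance of $675,000. Amira then takes one-fifth of the balance ($135,000), for a total of $165,000. The remaining $540,000 passes to the descendants.
The descendants' portion ($540,000) is divided into 3 shares of $180,000: Joaquin takes $180,000; Kira's $180,000 share passes to Kira's issue; Oskar's $180,000 share passes to Oskar's issue.
Kira's share ($180,000) is divided into 2 shares of $90,000: Eira and Ulla each take $90,000.
Oskar's share ($180,000) passes entirely to Gemma.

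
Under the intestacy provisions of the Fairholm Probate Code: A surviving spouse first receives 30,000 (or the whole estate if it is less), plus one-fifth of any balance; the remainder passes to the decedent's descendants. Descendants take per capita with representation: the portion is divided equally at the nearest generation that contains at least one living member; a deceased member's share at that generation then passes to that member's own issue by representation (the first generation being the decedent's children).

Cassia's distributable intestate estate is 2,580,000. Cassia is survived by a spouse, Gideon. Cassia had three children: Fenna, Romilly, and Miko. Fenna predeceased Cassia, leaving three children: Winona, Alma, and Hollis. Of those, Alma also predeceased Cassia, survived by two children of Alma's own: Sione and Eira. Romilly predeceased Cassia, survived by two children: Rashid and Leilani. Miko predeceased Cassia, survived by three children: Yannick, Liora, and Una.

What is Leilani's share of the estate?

Leilani receives 255,000.

Gideon first takes 30,000, leaving a balance of 2,550,000. Gideon then takes one-fifth of the balance (510,000), for a total of 540,000. The remaining 2,040,000 passes to the descendants.
No child survives, so the initial division is made at the grandchildren's generation.
The descendants' portion (2,040,000) is divided into 8 shares of 255,000: Winona, Hollis, Rashid, Leilani, Yannick, Liora, and Una each take 255,000; Alma's 255,000 share passes to Alma's issue.
Alma's share (255,000) is divided into 2 shares of 127,500: Sione and Eira each take 127,500.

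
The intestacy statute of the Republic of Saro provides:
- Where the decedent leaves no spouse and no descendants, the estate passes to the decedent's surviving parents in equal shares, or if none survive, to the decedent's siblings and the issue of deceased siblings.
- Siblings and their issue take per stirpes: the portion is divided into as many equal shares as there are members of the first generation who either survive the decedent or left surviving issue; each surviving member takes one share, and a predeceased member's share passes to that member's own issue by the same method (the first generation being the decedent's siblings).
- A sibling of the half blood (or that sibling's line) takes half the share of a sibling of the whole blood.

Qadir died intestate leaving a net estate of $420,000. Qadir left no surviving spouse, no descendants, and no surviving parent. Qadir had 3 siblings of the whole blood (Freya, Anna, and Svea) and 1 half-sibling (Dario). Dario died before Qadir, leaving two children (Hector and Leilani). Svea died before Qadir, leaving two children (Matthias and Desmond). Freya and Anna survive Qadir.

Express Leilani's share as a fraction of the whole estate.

The entire $420,000 passes to the siblings and their issue.
Counting each half-blood sibling's line as half a unit, there are 7/2 units in $420,000, so one unit is $120,000. Whole-blood lines (Freya, Anna, and Svea) take $120,000 each; half-blood lines (Dario) take $60,000 each.
Dario's share ($60,000) is divided into 2 shares of $30,000: Hector and Leilani each take $30,000.
Svea's share ($120,000) is divided into 2 shares of $60,000: Matthias and Desmond each take $60,000.

Leilani receives 1/14 of the estate.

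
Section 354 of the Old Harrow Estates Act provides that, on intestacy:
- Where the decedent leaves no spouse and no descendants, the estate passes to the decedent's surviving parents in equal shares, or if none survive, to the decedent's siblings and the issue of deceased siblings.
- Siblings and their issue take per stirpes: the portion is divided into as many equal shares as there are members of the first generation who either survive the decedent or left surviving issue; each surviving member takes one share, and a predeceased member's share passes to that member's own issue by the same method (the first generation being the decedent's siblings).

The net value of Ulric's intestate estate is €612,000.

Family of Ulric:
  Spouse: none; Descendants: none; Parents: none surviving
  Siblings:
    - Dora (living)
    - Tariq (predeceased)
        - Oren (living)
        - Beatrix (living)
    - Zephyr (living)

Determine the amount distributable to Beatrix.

Beatrix receives €102,000.

The entire €612,000 passes to the siblings and their issue.
That amount (€612,000) is divided into 3 shares of €204,000: Dora and Zephyr each take €204,000; Tariq's €204,000 share passes to Tariq's issue.
Tariq's share (€204,000) is divided into 2 shares of €102,000: Oren and Beatrix each take €102,000.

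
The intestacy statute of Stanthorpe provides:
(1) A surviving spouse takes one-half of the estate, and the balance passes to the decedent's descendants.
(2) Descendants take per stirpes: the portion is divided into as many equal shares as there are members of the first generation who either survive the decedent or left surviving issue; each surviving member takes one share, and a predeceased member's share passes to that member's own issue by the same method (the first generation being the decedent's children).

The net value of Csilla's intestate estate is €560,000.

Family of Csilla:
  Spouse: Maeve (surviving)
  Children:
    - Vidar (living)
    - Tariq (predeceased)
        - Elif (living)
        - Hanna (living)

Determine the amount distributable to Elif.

Maeve takes one-half of €560,000 = €280,000. The remaining €280,000 passes to the descendants.
The descendants' portion (€280,000) is divided into 2 shares of €140,000: Vidar takes €140,000; Tariq's €140,000 share passes to Tariq's issue.
Tariq's share (€140,000) is divided into 2 shares of €70,000: Elif and Hanna each take €70,000.

Elif receives €70,000.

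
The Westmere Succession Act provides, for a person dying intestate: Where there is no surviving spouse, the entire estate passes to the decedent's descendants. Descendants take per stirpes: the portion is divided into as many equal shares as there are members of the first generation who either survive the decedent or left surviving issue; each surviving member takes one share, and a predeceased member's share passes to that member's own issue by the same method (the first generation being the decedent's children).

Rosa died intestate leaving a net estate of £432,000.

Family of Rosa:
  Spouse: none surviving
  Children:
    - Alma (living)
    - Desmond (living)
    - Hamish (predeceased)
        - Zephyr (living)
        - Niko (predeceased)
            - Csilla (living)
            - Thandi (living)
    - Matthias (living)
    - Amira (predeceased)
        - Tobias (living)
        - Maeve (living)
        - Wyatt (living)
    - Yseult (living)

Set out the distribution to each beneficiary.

Alma: £72,000; Desmond: £72,000; Zephyr: £36,000; Csilla: £18,000; Thandi: £18,000; Matthias: £72,000; Tobias: £24,000; Maeve: £24,000; Wyatt: £24,000; Yseult: £72,000

The entire £432,000 passes to the descendants.
That amount (£432,000) is divided into 6 shares of £72,000: Alma, Desmond, Matthias, and Yseult each take £72,000; Hamish's £72,000 share passes to Hamish's issue; Amira's £72,000 share passes to Amira's issue.
Hamish's share (£72,000) is divided into 2 shares of £36,000: Zephyr takes £36,000; Niko's £36,000 share passes to Niko's issue.
Niko's share (£36,000) is divided into 2 shares of £18,000: Csilla and Thandi each take £18,000.
Amira's share (£72,000) is divided into 3 shares of £24,000: Tobias, Maeve, and Wyatt each take £24,000.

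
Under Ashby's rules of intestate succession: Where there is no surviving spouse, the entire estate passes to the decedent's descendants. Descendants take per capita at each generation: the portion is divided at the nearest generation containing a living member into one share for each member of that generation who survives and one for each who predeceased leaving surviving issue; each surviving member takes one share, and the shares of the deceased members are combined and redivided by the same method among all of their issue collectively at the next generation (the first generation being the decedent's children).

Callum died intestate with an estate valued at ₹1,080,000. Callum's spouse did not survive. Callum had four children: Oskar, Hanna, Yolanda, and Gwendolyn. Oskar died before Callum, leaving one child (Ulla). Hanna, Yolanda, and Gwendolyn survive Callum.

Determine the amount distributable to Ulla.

Ulla receives ₹270,000.

The entire ₹1,080,000 passes to the descendants.
That amount (₹1,080,000) is divided at the children's generation into 4 shares of ₹270,000. Hanna, Yolanda, and Gwendolyn each take ₹270,000. The remaining share for the deceased Oskar (₹270,000) is carried to the next generation.
That pool (₹270,000) passes entirely to Ulla, the sole taker at the grandchildren's generation.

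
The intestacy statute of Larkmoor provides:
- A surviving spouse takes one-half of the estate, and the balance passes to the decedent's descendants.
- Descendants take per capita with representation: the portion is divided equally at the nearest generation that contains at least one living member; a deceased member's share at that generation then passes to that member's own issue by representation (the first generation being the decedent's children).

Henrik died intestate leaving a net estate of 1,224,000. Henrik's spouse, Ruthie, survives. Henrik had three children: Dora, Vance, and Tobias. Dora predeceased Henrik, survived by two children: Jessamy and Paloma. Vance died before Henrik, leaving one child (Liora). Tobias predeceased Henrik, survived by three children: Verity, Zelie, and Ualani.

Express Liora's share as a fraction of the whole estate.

Ruthie takes one-half of 1,224,000 = 612,000. The remaining 612,000 passes to the descendants.
No child survives, so the initial division is made at the grandchildren's generation.
The descendants' portion (612,000) is divided into 6 shares of 102,000: Jessamy, Paloma, Liora, Verity, Zelie, and Ualani each take 102,000.

Liora receives 1/12 of the estate.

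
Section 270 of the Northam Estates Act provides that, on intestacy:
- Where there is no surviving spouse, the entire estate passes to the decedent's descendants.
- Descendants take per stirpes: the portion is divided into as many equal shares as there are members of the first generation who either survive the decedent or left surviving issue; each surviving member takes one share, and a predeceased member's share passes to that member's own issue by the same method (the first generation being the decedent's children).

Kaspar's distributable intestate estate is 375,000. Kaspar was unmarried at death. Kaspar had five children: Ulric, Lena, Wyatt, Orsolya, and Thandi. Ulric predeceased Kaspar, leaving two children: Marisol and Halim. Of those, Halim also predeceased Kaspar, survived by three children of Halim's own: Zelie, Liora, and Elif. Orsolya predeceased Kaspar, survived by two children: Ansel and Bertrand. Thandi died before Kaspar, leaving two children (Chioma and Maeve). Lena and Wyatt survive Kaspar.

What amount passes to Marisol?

The entire 375,000 passes to the descendants.
That amount (375,000) is divided into 5 shares of 75,000: Lena and Wyatt each take 75,000; Ulric's 75,000 share passes to Ulric's issue; Orsolya's 75,000 share passes to Orsolya's issue; Thandi's 75,000 share passes to Thandi's issue.
Ulric's share (75,000) is divided into 2 shares of 37,500: Marisol takes 37,500; Halim's 37,500 share passes to Halim's issue.
Halim's share (37,500) is divided into 3 shares of 12,500: Zelie, Liora, and Elif each take 12,500.
Orsolya's share (75,000) is divided into 2 shares of 37,500: Ansel and Bertrand each take 37,500.
Thandi's share (75,000) is divided into 2 shares of 37,500: Chioma and Maeve each take 37,500.

Marisol receives 37,500.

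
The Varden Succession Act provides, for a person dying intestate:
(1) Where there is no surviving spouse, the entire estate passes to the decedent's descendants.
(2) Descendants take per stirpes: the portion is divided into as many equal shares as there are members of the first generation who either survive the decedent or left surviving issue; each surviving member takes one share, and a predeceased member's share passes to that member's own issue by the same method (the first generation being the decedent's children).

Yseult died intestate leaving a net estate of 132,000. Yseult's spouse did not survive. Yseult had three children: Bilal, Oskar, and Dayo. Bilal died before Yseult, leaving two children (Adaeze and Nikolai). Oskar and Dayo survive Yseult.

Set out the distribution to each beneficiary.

The entire 132,000 passes to the descendants.
That amount (132,000) is divided into 3 shares of 44,000: Oskar and Dayo each take 44,000; Bilal's 44,000 share passes to Bilal's issue.
Bilal's share (44,000) is divided into 2 shares of 22,000: Adaeze and Nikolai each take 22,000.

Adaeze: 22,000; Nikolai: 22,000; Oskar: 44,000; Dayo: 44,000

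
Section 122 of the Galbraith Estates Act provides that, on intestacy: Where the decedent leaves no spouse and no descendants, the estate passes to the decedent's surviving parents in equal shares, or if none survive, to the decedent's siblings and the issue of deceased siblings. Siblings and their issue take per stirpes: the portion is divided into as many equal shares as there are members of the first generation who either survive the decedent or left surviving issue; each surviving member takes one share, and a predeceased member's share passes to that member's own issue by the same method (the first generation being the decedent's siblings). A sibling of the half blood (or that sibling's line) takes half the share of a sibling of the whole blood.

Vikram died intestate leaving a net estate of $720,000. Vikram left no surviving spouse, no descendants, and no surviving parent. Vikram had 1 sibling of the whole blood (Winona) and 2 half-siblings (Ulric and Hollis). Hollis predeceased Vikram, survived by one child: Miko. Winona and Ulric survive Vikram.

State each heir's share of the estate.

Winona: $360,000; Ulric: $180,000; Miko: $180,000

The entire $720,000 passes to the siblings and their issue.
Counting each half-blood sibling's line as half a unit, there are 2 units in $720,000, so one unit is $360,000. Whole-blood lines (Winona) take $360,000 each; half-blood lines (Ulric and Hollis) take $180,000 each.
Hollis's share ($180,000) passes entirely to Miko.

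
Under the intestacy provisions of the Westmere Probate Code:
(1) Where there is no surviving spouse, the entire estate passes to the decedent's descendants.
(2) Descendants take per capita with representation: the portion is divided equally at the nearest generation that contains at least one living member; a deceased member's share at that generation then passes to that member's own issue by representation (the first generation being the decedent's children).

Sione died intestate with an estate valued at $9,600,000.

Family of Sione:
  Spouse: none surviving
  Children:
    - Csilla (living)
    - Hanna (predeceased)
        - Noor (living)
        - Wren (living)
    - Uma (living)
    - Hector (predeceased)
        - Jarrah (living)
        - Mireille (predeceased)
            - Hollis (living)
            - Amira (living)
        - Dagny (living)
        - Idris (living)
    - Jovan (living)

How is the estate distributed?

Csilla: $1,920,000; Noor: $960,000; Wren: $960,000; Uma: $1,920,000; Jarrah: $480,000; Hollis: $240,000; Amira: $240,000; Dagny: $480,000; Idris: $480,000; Jovan: $1,920,000

The entire $9,600,000 passes to the descendants.
That amount ($9,600,000) is divided into 5 shares of $1,920,000: Csilla, Uma, and Jovan each take $1,920,000; Hanna's $1,920,000 share passes to Hanna's issue; Hector's $1,920,000 share passes to Hector's issue.
Hanna's share ($1,920,000) is divided into 2 shares of $960,000: Noor and Wren each take $960,000.
Hector's share ($1,920,000) is divided into 4 shares of $480,000: Jarrah, Dagny, and Idris each take $480,000; Mireille's $480,000 share passes to Mireille's issue.
Mireille's share ($480,000) is divided into 2 shares of $240,000: Hollis and Amira each take $240,000.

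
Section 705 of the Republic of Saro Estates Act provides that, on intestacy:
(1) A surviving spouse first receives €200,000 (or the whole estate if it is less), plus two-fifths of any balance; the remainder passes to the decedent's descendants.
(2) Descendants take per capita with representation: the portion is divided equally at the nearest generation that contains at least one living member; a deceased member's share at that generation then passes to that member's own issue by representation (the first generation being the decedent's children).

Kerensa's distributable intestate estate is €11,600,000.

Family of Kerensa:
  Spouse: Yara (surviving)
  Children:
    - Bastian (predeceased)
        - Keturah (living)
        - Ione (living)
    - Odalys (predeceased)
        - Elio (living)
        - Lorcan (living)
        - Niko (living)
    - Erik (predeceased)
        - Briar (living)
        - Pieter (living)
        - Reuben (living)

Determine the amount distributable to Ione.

Yara first takes €200,000, leaving a balance of €11,400,000. Yara then takes two-fifths of the balance (€4,560,000), for a total of €4,760,000. The remaining €6,840,000 passes to the descendants.
No child survives, so the initial division is made at the grandchildren's generation.
The descendants' portion (€6,840,000) is divided into 8 shares of €855,000: Keturah, Ione, Elio, Lorcan, Niko, Briar, Pieter, and Reuben each take €855,000.

Ione receives €855,000.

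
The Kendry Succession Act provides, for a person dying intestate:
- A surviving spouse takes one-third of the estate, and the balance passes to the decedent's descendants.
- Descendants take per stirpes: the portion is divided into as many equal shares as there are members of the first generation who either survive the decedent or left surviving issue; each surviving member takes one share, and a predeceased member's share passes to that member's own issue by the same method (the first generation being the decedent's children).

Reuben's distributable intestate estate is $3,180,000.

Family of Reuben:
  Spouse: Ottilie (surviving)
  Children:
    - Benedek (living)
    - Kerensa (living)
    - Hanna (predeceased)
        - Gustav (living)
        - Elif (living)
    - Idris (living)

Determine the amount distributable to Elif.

Ottilie takes one-third of $3,180,000 = $1,060,000. The remaining $2,120,000 passes to the descendants.
The descendants' portion ($2,120,000) is divided into 4 shares of $530,000: Benedek, Kerensa, and Idris each take $530,000; Hanna's $530,000 share passes to Hanna's issue.
Hanna's share ($530,000) is divided into 2 shares of $265,000: Gustav and Elif each take $265,000.

Elif receives $265,000.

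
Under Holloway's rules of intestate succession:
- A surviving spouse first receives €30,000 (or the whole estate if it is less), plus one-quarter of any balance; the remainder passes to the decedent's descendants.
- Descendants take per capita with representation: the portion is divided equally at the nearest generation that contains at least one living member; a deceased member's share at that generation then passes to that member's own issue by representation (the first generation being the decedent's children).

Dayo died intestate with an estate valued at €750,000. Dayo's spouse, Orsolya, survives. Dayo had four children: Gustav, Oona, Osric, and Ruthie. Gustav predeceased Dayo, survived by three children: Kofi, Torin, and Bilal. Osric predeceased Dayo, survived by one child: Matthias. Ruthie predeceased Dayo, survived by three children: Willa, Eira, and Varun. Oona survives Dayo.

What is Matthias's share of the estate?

Matthias receives €135,000.

Orsolya first takes €30,000, leaving a balance of €720,000. Orsolya then takes one-quarter of the balance (€180,000), for a total of €210,000. The remaining €540,000 passes to the descendants.
The descendants' portion (€540,000) is divided into 4 shares of €135,000: Oona takes €135,000; Gustav's €135,000 share passes to Gustav's issue; Osric's €135,000 share passes to Osric's issue; Ruthie's €135,000 share passes to Ruthie's issue.
Gustav's share (€135,000) is divided into 3 shares of €45,000: Kofi, Torin, and Bilal each take €45,000.
Osric's share (€135,000) passes entirely to Matthias.
Ruthie's share (€135,000) is divided into 3 shares of €45,000: Willa, Eira, and Varun each take €45,000.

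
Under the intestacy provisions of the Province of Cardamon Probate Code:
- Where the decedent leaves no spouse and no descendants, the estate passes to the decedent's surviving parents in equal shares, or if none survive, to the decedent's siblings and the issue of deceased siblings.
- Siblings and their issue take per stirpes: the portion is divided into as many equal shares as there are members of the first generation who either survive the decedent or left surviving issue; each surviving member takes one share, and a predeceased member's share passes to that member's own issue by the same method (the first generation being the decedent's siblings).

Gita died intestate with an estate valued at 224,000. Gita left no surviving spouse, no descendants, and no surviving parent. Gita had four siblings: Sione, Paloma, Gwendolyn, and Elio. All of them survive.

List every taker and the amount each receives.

The entire 224,000 passes to the siblings and their issue.
That amount (224,000) is divided into 4 shares of 56,000: Sione, Paloma, Gwendolyn, and Elio each take 56,000.

Sione: 56,000; Paloma: 56,000; Gwendolyn: 56,000; Elio: 56,000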